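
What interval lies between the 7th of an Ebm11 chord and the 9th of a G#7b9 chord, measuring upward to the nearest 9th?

augmented fifth

Ebm11 has Db as its 7th, and G#7b9 has A as its 9th.
Db up to A is 8 semitones, a half step wider than a perfect fifth, so the interval is augmented.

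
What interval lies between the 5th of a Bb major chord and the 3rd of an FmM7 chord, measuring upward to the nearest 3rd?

minor third

The 5th of Bb major is F; the 3rd of FmM7 is Ab.
From F to Ab: 3 semitones over a third = minor.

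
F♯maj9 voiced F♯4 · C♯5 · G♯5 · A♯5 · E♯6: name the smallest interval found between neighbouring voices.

Adjacent intervals: F♯4→C♯5 = perfect fifth; C♯5→G♯5 = perfect fifth; G♯5→A♯5 = major second; A♯5→E♯6 = perfect fifth.
The smallest is G♯5 to A♯5, a major second (2 semitones).

major 2nd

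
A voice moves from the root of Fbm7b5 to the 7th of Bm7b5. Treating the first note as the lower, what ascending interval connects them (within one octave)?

The root of Fbm7b5 is Fb; the 7th of Bm7b5 is A.
Fb up to A is 5 semitones, a half step wider than a major third, so the interval is augmented.

augmented 3rd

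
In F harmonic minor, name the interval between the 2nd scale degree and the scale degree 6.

The scale runs F G Ab Bb C Db E.
So we need the interval from G up to Db.
From G to Db: 6 semitones over a fifth = diminished.

diminished fifth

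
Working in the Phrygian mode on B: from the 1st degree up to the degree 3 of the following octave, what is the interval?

Spelling the Phrygian mode on B: B C D E F# G A.
So we need the interval from B up to D.
10 letter names make it a tenth; at 15 semitones (a half step narrower than major) the quality is minor.

minor tenth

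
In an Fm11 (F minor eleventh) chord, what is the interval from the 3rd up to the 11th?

Fm11 (F minor eleventh): F–A♭–C–E♭–G–B♭.
The 3rd is A♭ and the 11th is B♭.
Counting 9 letters and 14 half steps from A♭ gives a major ninth.

major 9th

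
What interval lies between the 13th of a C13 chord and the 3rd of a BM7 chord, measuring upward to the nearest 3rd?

The 13th of C13 is A; the 3rd of BM7 is D#.
A up to D# is 6 semitones, a half step wider than a perfect fourth, so the interval is augmented.

augmented fourth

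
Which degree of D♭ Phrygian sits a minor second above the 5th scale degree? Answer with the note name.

Bbb

The scale is D♭ E𝄫 F♭ G♭ A♭ B𝄫 C♭.
The 5th scale degree is A♭; a minor second above that is B𝄫 — scale degree 6.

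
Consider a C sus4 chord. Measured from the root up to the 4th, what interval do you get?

perfect fourth

Csus4 is spelled C, F, G.
So we need the interval from C up to F.
Counting 4 letters and 5 half steps from C gives a perfect fourth.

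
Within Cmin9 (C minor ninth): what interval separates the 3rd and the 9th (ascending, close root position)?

Cmin9: C–Eb–G–Bb–D.
That puts Eb below D.
From Eb to D is 11 semitones, exactly the major seventh.

M7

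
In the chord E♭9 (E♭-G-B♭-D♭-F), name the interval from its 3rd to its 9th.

m7

3rd = G; 9th = F.
7 letter names make it a seventh; at 10 semitones (a half step narrower than major) the quality is minor.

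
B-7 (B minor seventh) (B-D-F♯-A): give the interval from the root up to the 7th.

So we need the interval from B up to A.
7 letter names make it a seventh; at 10 semitones (a half step narrower than major) the quality is minor.

minor seventh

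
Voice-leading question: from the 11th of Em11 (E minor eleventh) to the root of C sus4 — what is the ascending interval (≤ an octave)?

The 11th of Em11 (E minor eleventh) is A; the root of C sus4 is C.
3 letter names make it a third; at 3 semitones (a half step narrower than major) the quality is minor.

minor third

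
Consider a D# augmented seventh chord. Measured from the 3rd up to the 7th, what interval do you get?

diminished 5th

D#+7 is spelled D#, F##, A##, C#.
The 3rd is F## and the 7th is C#.
5 letter names make it a fifth; at 6 semitones (a half step narrower than perfect) the quality is diminished.
That tritone between 3rd and 7th is what gives the dominant seventh its pull toward resolution.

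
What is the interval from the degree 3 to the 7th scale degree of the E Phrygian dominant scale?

The scale runs E F G♯ A B C D.
Degree 3 = G♯; 7th degree = D.
From G♯ to D: 6 semitones over a fifth = diminished.

diminished 5th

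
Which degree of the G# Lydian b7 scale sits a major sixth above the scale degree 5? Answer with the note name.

B#

The scale is G# A# B# C## D# E# F#.
The scale degree 5 is D#; a major sixth above that is B# — scale degree 3.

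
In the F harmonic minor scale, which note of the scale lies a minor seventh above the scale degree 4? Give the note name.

Ab

The scale is F G Ab Bb C Db E.
The scale degree 4 is Bb; a minor seventh above that is Ab — scale degree 3.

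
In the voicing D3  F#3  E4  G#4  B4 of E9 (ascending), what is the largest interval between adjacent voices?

Adjacent intervals: D3→F#3 = major third; F#3→E4 = minor seventh; E4→G#4 = major third; G#4→B4 = minor third.
The largest is F#3 to E4, a minor seventh (10 semitones).

minor seventh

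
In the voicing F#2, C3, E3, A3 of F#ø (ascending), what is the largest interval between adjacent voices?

diminished 5th

Adjacent intervals: F#2→C3 = diminished fifth; C3→E3 = major third; E3→A3 = perfect fourth.
The largest is F#2 to C3, a diminished fifth (6 semitones).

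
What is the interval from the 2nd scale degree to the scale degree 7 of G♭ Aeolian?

minor sixth

G♭ natural minor: G♭ A♭ B𝄫 C♭ D♭ E𝄫 F♭.
The 2nd scale degree is A♭ and the 7th degree is F♭.
From A♭ to F♭: 8 semitones over a sixth = minor.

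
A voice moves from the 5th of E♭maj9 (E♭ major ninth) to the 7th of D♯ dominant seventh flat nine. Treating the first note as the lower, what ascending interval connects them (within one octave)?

The 5th of E♭maj9 (E♭ major ninth) is B♭; the 7th of D♯ dominant seventh flat nine is C♯.
From B♭ to C♯: 3 semitones over a second = augmented.

A2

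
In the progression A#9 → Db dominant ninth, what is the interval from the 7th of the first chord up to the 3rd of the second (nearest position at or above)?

The 7th of A#9 is G#; the 3rd of Db dominant ninth is F.
From G# to F: 9 semitones over a seventh = diminished.

diminished 7th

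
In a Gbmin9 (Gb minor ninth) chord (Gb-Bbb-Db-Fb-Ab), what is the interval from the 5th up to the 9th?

perfect fifth

5th = Db; 9th = Ab.
From Db to Ab is 7 semitones, exactly the perfect fifth.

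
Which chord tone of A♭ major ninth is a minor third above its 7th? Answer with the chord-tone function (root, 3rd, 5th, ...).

9th

A♭maj9 (A♭ major ninth): A♭-C-E♭-G-B♭.
The 7th is G. A minor third above G is B♭.
B♭ is the chord's 9th.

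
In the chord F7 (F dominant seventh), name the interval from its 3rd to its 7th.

Spelling the chord: F–A–C–Eb.
So we need the interval from A up to Eb.
5 letter names make it a fifth; at 6 semitones (a half step narrower than perfect) the quality is diminished.

diminished 5th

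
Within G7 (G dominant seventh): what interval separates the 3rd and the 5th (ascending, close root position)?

Spelling the chord: G B D F.
So we need the interval from B up to D.
3 letter names make it a third; at 3 semitones (a half step narrower than major) the quality is minor.

minor third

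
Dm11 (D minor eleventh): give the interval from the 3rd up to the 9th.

major 7th

D minor eleventh: D-F-A-C-E-G.
So we need the interval from F up to E.
Counting 7 letters and 11 half steps from F gives a major seventh.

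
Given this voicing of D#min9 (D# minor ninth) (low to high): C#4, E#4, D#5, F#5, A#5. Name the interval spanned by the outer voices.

The outer voices are C#4 and A#5.
C# up to A# spans 13 letter names and 21 semitones — a major thirteenth.

major thirteenth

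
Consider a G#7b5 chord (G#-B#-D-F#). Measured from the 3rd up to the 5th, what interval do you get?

The 3rd is B# and the 5th is D.
3 letter names make it a third; at 2 semitones (a whole step narrower than major) the quality is diminished.

diminished third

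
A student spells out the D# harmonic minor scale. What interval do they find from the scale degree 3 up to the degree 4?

major second

Spelling the D# harmonic minor scale: D# E# F# G# A# B C##.
The scale degree 3 is F# and the 4th degree is G#.
From F# to G# is 2 semitones, exactly the major second.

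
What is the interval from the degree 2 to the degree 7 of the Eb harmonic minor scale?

major 6th

The scale runs Eb F Gb Ab Bb Cb D.
The degree 2 is F and the degree 7 is D.
From F to D is 9 semitones, exactly the major sixth.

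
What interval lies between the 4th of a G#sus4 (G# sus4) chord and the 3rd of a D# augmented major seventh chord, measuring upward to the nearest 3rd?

The 4th of G#sus4 (G# sus4) is C#; the 3rd of D# augmented major seventh is F##.
4 letter names make it a fourth; at 6 semitones (a half step wider than perfect) the quality is augmented.

augmented fourth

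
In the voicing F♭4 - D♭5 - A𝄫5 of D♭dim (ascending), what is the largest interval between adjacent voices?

Adjacent intervals: F♭4→D♭5 = major sixth; D♭5→A𝄫5 = diminished fifth.
The largest is F♭4 to D♭5, a major sixth (9 semitones).

major sixth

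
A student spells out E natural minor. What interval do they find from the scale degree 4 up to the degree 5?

major second

Spelling E natural minor: E F♯ G A B C D.
The scale degree 4 is A and the degree 5 is B.
A up to B spans 2 letter names and 2 semitones — a major second.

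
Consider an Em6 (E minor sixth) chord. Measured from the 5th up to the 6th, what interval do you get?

major second

The chord tones of Emin6 are E, G, B, C#.
That puts B below C#.
Counting 2 letters and 2 half steps from B gives a major second.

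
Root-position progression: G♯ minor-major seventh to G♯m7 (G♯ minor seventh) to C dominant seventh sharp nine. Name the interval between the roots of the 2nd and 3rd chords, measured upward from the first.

d4

The roots are G♯ and C.
From G♯ to C: 4 semitones over a fourth = diminished.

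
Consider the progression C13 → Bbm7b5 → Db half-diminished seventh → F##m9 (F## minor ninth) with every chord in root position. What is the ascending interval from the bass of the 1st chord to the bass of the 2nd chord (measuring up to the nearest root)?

minor 7th

The roots are C and Bb.
C up to Bb is 10 semitones, a half step narrower than a major seventh, so the interval is minor.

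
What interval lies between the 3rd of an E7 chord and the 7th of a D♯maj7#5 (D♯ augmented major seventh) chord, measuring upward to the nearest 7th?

augmented 4th

The 3rd of E7 is G♯; the 7th of D♯maj7#5 (D♯ augmented major seventh) is C𝄪.
G♯ up to C𝄪 is 6 semitones, a half step wider than a perfect fourth, so the interval is augmented.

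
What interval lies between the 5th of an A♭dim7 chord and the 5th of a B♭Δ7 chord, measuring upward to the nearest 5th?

The 5th of A♭dim7 is E𝄫; the 5th of B♭Δ7 is F.
From E𝄫 to F: 3 semitones over a second = augmented.

augmented 2nd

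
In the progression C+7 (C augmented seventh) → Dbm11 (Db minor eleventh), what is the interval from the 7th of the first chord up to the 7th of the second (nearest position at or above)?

The 7th of C+7 (C augmented seventh) is Bb; the 7th of Dbm11 (Db minor eleventh) is Cb.
2 letter names make it a second; at 1 semitone (a half step narrower than major) the quality is minor.

minor 2nd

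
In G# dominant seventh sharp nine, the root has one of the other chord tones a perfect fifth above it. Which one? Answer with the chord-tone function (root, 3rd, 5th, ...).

5th

G#7#9 is spelled G#-B#-D#-F#-A##.
The root is G#. A perfect fifth above G# is D#.
D# is the chord's 5th.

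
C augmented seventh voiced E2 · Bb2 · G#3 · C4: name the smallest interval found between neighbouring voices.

Adjacent intervals: E2→Bb2 = diminished fifth; Bb2→G#3 = augmented sixth; G#3→C4 = diminished fourth.
The smallest is G#3 to C4, a diminished fourth (4 semitones).

diminished 4th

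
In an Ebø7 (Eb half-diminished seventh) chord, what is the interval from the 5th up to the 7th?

Spelling the chord: Eb-Gb-Bbb-Db.
That puts Bbb below Db.
From Bbb to Db is 4 semitones, exactly the major third.

M3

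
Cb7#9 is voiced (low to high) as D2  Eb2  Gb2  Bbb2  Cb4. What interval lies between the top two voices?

major ninth

Those voices are Bbb2 and Cb4.
From Bbb to Cb is 14 semitones, exactly the major ninth.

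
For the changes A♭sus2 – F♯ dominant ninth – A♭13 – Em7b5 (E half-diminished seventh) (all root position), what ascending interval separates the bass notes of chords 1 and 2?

A6

The roots are A♭ and F♯.
A♭ up to F♯ is 10 semitones, a half step wider than a major sixth, so the interval is augmented.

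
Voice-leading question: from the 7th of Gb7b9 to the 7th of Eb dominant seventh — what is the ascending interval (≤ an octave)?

The 7th of Gb7b9 is Fb; the 7th of Eb dominant seventh is Db.
From Fb to Db is 9 semitones, exactly the major sixth.

M6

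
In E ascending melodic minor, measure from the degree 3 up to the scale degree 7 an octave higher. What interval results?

The scale runs E F♯ G A B C♯ D♯.
The degree 3 is G and the 7th degree (up an octave) is D♯.
From G to D♯: 20 semitones over a twelfth = augmented.

augmented 12th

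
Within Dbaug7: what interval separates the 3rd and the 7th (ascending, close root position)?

diminished fifth

The chord tones of Db7#5 are Db F A Cb.
The 3rd is F and the 7th is Cb.
5 letter names make it a fifth; at 6 semitones (a half step narrower than perfect) the quality is diminished.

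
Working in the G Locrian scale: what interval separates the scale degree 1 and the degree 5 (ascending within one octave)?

G locrian: G A♭ B♭ C D♭ E♭ F.
So we need the interval from G up to D♭.
G up to D♭ is 6 semitones, a half step narrower than a perfect fifth, so the interval is diminished.

diminished fifth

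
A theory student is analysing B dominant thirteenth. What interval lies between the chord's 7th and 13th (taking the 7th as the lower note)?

The chord tones of B13 are B, D#, F#, A, C#, G#.
The 7th is A and the 13th is G#.
Counting 7 letters and 11 half steps from A gives a major seventh.

major 7th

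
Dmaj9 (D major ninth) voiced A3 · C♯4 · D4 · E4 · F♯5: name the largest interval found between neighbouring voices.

Adjacent intervals: A3→C♯4 = major third; C♯4→D4 = minor second; D4→E4 = major second; E4→F♯5 = major ninth.
The largest is E4 to F♯5, a major ninth (14 semitones).

major 9th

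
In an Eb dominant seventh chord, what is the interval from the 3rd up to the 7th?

Eb7 is spelled Eb, G, Bb, Db.
That puts G below Db.
5 letter names make it a fifth; at 6 semitones (a half step narrower than perfect) the quality is diminished.

diminished fifth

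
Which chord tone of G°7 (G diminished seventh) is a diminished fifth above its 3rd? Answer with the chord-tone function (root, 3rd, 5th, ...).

7th

Spelling the chord: G-Bb-Db-Fb.
The 3rd is Bb. A diminished fifth above Bb is Fb.
Fb is the chord's 7th.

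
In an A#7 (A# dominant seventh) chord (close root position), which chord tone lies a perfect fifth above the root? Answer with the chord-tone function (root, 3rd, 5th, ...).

5th

A# dominant seventh is spelled A#–C##–E#–G#.
The root is A#. A perfect fifth above A# is E#.
E# is the chord's 5th.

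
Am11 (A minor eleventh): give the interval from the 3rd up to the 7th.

Spelling the chord: A C E G B D.
So we need the interval from C up to G.
Counting 5 letters and 7 half steps from C gives a perfect fifth.

perfect fifth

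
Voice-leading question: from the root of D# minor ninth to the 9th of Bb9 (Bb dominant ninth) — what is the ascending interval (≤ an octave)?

D# minor ninth has D# as its root, and Bb9 (Bb dominant ninth) has C as its 9th.
From D# to C: 9 semitones over a seventh = diminished.

diminished 7th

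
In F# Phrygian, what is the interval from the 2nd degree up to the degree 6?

Spelling F# Phrygian: F# G A B C# D E.
That puts G below D.
From G to D is 7 semitones, exactly the perfect fifth.

P5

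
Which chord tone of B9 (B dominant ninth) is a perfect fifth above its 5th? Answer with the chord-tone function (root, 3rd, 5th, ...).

B9: B, D#, F#, A, C#.
The 5th is F#. A perfect fifth above F# is C#.
C# is the chord's 9th.

9th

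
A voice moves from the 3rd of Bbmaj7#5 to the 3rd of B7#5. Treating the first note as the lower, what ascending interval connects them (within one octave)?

A1

The 3rd of Bbmaj7#5 is D; the 3rd of B7#5 is D#.
1 letter names make it a unison; at 1 semitone (a half step wider than perfect) the quality is augmented.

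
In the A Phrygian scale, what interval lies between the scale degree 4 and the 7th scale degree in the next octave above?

The scale runs A B♭ C D E F G.
Scale degree 4 = D; 7th scale degree (up an octave) = G.
From D to G is 17 semitones, exactly the perfect eleventh.

perfect eleventh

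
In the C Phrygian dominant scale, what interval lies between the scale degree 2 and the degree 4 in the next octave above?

C phrygian dominant: C Db E F G Ab Bb.
Scale degree 2 = Db; 4th scale degree (up an octave) = F.
From Db to F is 16 semitones, exactly the major tenth.

major 10th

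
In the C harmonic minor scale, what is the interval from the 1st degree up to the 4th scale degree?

P4

The scale runs C D Eb F G Ab B.
The 1st degree is C and the scale degree 4 is F.
Counting 4 letters and 5 half steps from C gives a perfect fourth.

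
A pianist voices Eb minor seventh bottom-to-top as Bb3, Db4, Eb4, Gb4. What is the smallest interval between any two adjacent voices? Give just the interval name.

Adjacent intervals: Bb3→Db4 = minor third; Db4→Eb4 = major second; Eb4→Gb4 = minor third.
The smallest is Db4 to Eb4, a major second (2 semitones).

major second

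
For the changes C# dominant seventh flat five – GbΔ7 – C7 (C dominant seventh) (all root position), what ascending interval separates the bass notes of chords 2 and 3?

The roots are Gb and C.
4 letter names make it a fourth; at 6 semitones (a half step wider than perfect) the quality is augmented.

augmented 4th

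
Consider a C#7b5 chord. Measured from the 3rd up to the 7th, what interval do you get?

diminished 5th

The chord tones of C#7b5 (C# dominant seventh flat five) are C#–E#–G–B.
That puts E# below B.
E# up to B is 6 semitones, a half step narrower than a perfect fifth, so the interval is diminished.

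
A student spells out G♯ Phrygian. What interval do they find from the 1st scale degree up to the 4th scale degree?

perfect fourth

The scale runs G♯ A B C♯ D♯ E F♯.
So we need the interval from G♯ up to C♯.
G♯ up to C♯ spans 4 letter names and 5 semitones — a perfect fourth.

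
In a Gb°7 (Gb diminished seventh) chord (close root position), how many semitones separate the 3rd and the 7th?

Gbdim7 is spelled Gb–Bbb–Dbb–Fbb.
Bbb to Fbb is a diminished fifth: 6 semitones.

6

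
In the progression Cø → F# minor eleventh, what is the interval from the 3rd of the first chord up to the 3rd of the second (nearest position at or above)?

augmented 4th

Cø has Eb as its 3rd, and F# minor eleventh has A as its 3rd.
4 letter names make it a fourth; at 6 semitones (a half step wider than perfect) the quality is augmented.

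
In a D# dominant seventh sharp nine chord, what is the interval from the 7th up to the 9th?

augmented third

Spelling the chord: D# F## A# C# E##.
7th = C#; 9th = E##.
From C# to E##: 5 semitones over a third = augmented.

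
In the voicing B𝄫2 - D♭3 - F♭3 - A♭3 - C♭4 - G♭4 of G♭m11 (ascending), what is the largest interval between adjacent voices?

Adjacent intervals: B𝄫2→D♭3 = major third; D♭3→F♭3 = minor third; F♭3→A♭3 = major third; A♭3→C♭4 = minor third; C♭4→G♭4 = perfect fifth.
The largest is C♭4 to G♭4, a perfect fifth (7 semitones).

perfect fifth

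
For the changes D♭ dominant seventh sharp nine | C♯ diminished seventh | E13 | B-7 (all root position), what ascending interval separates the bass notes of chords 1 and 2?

The roots are D♭ and C♯.
D♭ up to C♯ is 12 semitones, a half step wider than a major seventh, so the interval is augmented.

augmented 7th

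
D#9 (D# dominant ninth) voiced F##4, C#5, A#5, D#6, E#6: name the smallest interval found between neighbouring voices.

Adjacent intervals: F##4→C#5 = diminished fifth; C#5→A#5 = major sixth; A#5→D#6 = perfect fourth; D#6→E#6 = major second.
The smallest is D#6 to E#6, a major second (2 semitones).

M2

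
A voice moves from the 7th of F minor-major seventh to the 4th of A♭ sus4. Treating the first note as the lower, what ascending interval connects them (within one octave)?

The 7th of F minor-major seventh is E; the 4th of A♭ sus4 is D♭.
7 letter names make it a seventh; at 9 semitones (a whole step narrower than major) the quality is diminished.

diminished seventh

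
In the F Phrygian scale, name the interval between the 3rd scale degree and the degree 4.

The scale runs F G♭ A♭ B♭ C D♭ E♭.
That puts A♭ below B♭.
Counting 2 letters and 2 half steps from A♭ gives a major second.

major second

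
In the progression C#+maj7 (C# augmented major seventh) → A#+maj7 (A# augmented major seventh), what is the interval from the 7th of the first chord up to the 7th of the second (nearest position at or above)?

C#+maj7 (C# augmented major seventh) has B# as its 7th, and A#+maj7 (A# augmented major seventh) has G## as its 7th.
B# up to G## spans 6 letter names and 9 semitones — a major sixth.

major sixth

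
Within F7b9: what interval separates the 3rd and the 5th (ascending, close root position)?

F7b9: F–A–C–E♭–G♭.
That puts A below C.
3 letter names make it a third; at 3 semitones (a half step narrower than major) the quality is minor.

minor third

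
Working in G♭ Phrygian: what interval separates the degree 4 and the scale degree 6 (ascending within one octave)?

minor third

G♭ phrygian: G♭ A𝄫 B𝄫 C♭ D♭ E𝄫 F♭.
So we need the interval from C♭ up to E𝄫.
C♭ up to E𝄫 is 3 semitones, a half step narrower than a major third, so the interval is minor.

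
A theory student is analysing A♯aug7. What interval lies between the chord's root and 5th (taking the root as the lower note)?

Spelling the chord: A♯-C𝄪-E𝄪-G♯.
So we need the interval from A♯ up to E𝄪.
From A♯ to E𝄪: 8 semitones over a fifth = augmented.

augmented 5th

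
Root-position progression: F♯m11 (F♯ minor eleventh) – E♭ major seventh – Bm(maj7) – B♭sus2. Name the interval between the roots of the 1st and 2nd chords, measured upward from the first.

The roots are F♯ and E♭.
F♯ up to E♭ is 9 semitones, a whole step narrower than a major seventh, so the interval is diminished.

diminished seventh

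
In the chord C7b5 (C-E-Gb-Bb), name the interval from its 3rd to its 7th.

diminished fifth

3rd = E; 7th = Bb.
E up to Bb is 6 semitones, a half step narrower than a perfect fifth, so the interval is diminished.
That tritone between 3rd and 7th is what gives the dominant seventh its pull toward resolution.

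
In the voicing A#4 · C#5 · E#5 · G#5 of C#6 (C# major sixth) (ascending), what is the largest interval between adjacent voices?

Adjacent intervals: A#4→C#5 = minor third; C#5→E#5 = major third; E#5→G#5 = minor third.
The largest is C#5 to E#5, a major third (4 semitones).

major 3rd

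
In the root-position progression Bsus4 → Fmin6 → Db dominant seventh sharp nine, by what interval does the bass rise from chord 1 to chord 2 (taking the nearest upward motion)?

The roots are B and F.
B up to F is 6 semitones, a half step narrower than a perfect fifth, so the interval is diminished.

diminished fifth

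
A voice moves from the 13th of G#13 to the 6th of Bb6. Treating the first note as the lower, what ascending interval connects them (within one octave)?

diminished third

G#13 has E# as its 13th, and Bb6 has G as its 6th.
3 letter names make it a third; at 2 semitones (a whole step narrower than major) the quality is diminished.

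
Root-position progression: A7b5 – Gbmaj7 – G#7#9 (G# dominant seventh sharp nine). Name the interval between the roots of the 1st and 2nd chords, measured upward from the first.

d7

The roots are A and Gb.
A up to Gb is 9 semitones, a whole step narrower than a major seventh, so the interval is diminished.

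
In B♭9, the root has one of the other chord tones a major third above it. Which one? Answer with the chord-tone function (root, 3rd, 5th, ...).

3rd

The chord tones of B♭9 are B♭-D-F-A♭-C.
The root is B♭. A major third above B♭ is D.
D is the chord's 3rd.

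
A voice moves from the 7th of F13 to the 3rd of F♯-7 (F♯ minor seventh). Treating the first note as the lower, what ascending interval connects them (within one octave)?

F13 has E♭ as its 7th, and F♯-7 (F♯ minor seventh) has A as its 3rd.
E♭ up to A is 6 semitones, a half step wider than a perfect fourth, so the interval is augmented.

augmented 4th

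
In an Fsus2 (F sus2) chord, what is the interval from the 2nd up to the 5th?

Fsus2 is spelled F G C.
2nd = G; 5th = C.
G up to C spans 4 letter names and 5 semitones — a perfect fourth.

perfect fourth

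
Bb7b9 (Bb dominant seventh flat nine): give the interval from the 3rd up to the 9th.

Bb7b9: Bb–D–F–Ab–Cb.
So we need the interval from D up to Cb.
7 letter names make it a seventh; at 9 semitones (a whole step narrower than major) the quality is diminished.

diminished 7th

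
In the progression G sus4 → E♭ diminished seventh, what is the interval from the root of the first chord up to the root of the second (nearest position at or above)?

G sus4 has G as its root, and E♭ diminished seventh has E♭ as its root.
G up to E♭ is 8 semitones, a half step narrower than a major sixth, so the interval is minor.

minor sixth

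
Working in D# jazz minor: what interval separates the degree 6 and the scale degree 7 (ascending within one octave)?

The scale runs D# E# F# G# A# B# C##.
So we need the interval from B# up to C##.
From B# to C## is 2 semitones, exactly the major second.

major second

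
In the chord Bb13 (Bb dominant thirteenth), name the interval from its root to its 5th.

P5

Spelling the chord: Bb, D, F, Ab, C, G.
So we need the interval from Bb up to F.
Counting 5 letters and 7 half steps from Bb gives a perfect fifth.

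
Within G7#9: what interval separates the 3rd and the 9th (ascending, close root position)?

The chord tones of G7#9 (G dominant seventh sharp nine) are G, B, D, F, A♯.
3rd = B; 9th = A♯.
B up to A♯ spans 7 letter names and 11 semitones — a major seventh.

major seventh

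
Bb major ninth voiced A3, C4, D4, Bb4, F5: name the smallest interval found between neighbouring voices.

M2

Adjacent intervals: A3→C4 = minor third; C4→D4 = major second; D4→Bb4 = minor sixth; Bb4→F5 = perfect fifth.
The smallest is C4 to D4, a major second (2 semitones).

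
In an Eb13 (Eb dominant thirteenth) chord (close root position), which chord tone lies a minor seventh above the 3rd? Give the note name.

F

Eb dominant thirteenth: Eb-G-Bb-Db-F-C.
The 3rd is G. A minor seventh above G is F.
F is the chord's 9th.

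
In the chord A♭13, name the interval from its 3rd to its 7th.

Spelling the chord: A♭, C, E♭, G♭, B♭, F.
The 3rd is C and the 7th is G♭.
5 letter names make it a fifth; at 6 semitones (a half step narrower than perfect) the quality is diminished.

diminished 5th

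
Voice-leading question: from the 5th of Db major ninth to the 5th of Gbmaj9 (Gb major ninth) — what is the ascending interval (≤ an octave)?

P4

The 5th of Db major ninth is Ab; the 5th of Gbmaj9 (Gb major ninth) is Db.
From Ab to Db is 5 semitones, exactly the perfect fourth.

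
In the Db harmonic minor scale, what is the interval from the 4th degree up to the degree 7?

Db harmonic minor: Db Eb Fb Gb Ab Bbb C.
The 4th degree is Gb and the degree 7 is C.
4 letter names make it a fourth; at 6 semitones (a half step wider than perfect) the quality is augmented.

augmented 4th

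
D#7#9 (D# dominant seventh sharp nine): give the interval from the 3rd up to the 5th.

minor third

The chord tones of D# dominant seventh sharp nine are D#–F##–A#–C#–E##.
3rd = F##; 5th = A#.
From F## to A#: 3 semitones over a third = minor.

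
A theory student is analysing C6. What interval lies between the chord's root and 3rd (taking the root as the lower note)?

major third

The chord tones of C major sixth are C, E, G, A.
Root = C; 3rd = E.
C up to E spans 3 letter names and 4 semitones — a major third.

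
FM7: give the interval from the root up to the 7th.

FM7: F-A-C-E.
The root is F and the 7th is E.
From F to E is 11 semitones, exactly the major seventh.

major seventh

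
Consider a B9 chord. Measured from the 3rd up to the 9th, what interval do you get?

B9 is spelled B, D#, F#, A, C#.
That puts D# below C#.
7 letter names make it a seventh; at 10 semitones (a half step narrower than major) the quality is minor.

minor seventh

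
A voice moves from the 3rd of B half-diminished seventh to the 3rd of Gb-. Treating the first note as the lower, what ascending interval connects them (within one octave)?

B half-diminished seventh has D as its 3rd, and Gb- has Bbb as its 3rd.
6 letter names make it a sixth; at 7 semitones (a whole step narrower than major) the quality is diminished.

diminished sixth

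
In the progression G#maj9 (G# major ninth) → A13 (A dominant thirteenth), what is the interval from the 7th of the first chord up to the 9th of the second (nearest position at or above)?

diminished fourth

G#maj9 (G# major ninth) has F## as its 7th, and A13 (A dominant thirteenth) has B as its 9th.
From F## to B: 4 semitones over a fourth = diminished.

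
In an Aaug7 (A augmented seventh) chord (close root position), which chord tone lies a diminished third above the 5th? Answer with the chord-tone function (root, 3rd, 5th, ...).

The chord tones of A+7 (A augmented seventh) are A C# E# G.
The 5th is E#. A diminished third above E# is G.
G is the chord's 7th.

7th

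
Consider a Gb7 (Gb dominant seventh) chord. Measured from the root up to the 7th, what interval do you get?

Spelling the chord: Gb Bb Db Fb.
The root is Gb and the 7th is Fb.
From Gb to Fb: 10 semitones over a seventh = minor.

minor seventh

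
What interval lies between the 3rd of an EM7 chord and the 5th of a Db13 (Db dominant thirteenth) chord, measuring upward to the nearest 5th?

diminished second

EM7 has G# as its 3rd, and Db13 (Db dominant thirteenth) has Ab as its 5th.
2 letter names make it a second; at 0 semitones (a whole step narrower than major) the quality is diminished.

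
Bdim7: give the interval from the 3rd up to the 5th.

minor third

Spelling the chord: B–D–F–A♭.
So we need the interval from D up to F.
From D to F: 3 semitones over a third = minor.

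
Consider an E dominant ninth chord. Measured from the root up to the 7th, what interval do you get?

Spelling the chord: E G# B D F#.
So we need the interval from E up to D.
From E to D: 10 semitones over a seventh = minor.

minor 7th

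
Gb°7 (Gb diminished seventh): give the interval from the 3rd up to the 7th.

Spelling the chord: Gb-Bbb-Dbb-Fbb.
So we need the interval from Bbb up to Fbb.
From Bbb to Fbb: 6 semitones over a fifth = diminished.

diminished 5th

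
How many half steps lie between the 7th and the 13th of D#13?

11

D#13: D# F## A# C# E# B#.
C# to B# is a major seventh: 11 semitones.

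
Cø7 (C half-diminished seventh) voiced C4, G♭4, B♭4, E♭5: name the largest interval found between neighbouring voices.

d5

Adjacent intervals: C4→G♭4 = diminished fifth; G♭4→B♭4 = major third; B♭4→E♭5 = perfect fourth.
The largest is C4 to G♭4, a diminished fifth (6 semitones).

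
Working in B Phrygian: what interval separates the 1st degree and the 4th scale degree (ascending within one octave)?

Spelling B Phrygian: B C D E F# G A.
1st degree = B; 4th degree = E.
Counting 4 letters and 5 half steps from B gives a perfect fourth.

perfect fourth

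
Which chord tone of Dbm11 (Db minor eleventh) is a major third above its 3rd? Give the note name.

Db minor eleventh is spelled Db, Fb, Ab, Cb, Eb, Gb.
The 3rd is Fb. A major third above Fb is Ab.
Ab is the chord's 5th.

Ab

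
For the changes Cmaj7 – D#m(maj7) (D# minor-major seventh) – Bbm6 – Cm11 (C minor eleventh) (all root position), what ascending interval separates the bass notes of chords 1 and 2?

augmented 2nd

The roots are C and D#.
From C to D#: 3 semitones over a second = augmented.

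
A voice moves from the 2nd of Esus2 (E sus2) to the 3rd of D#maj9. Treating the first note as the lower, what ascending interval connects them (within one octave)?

Esus2 (E sus2) has F# as its 2nd, and D#maj9 has F## as its 3rd.
F# up to F## is 1 semitone, a half step wider than a perfect unison, so the interval is augmented.

A1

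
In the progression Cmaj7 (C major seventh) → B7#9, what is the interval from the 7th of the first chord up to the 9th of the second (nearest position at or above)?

augmented second

Cmaj7 (C major seventh) has B as its 7th, and B7#9 has C## as its 9th.
B up to C## is 3 semitones, a half step wider than a major second, so the interval is augmented.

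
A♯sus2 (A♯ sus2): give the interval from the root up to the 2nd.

major second

Spelling the chord: A♯–B♯–E♯.
So we need the interval from A♯ up to B♯.
A♯ up to B♯ spans 2 letter names and 2 semitones — a major second.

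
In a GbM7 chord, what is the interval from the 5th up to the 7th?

GbΔ7: Gb–Bb–Db–F.
That puts Db below F.
Counting 3 letters and 4 half steps from Db gives a major third.

major 3rd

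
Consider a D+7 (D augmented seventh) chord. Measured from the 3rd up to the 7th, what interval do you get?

Spelling the chord: D F# A# C.
So we need the interval from F# up to C.
F# up to C is 6 semitones, a half step narrower than a perfect fifth, so the interval is diminished.
This 3–7 tritone is the characteristic tension at the heart of the dominant sound.

diminished 5th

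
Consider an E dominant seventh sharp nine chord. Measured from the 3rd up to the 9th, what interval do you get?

major seventh

Spelling the chord: E G♯ B D F𝄪.
The 3rd is G♯ and the 9th is F𝄪.
G♯ up to F𝄪 spans 7 letter names and 11 semitones — a major seventh.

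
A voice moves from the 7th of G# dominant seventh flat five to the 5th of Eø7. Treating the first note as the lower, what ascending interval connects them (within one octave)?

The 7th of G# dominant seventh flat five is F#; the 5th of Eø7 is Bb.
4 letter names make it a fourth; at 4 semitones (a half step narrower than perfect) the quality is diminished.

d4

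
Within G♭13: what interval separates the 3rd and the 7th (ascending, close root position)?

diminished 5th

G♭13: G♭, B♭, D♭, F♭, A♭, E♭.
That puts B♭ below F♭.
From B♭ to F♭: 6 semitones over a fifth = diminished.
This 3–7 tritone is the characteristic tension at the heart of the dominant sound.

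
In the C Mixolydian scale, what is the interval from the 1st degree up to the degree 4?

C mixolydian: C D E F G A B♭.
So we need the interval from C up to F.
From C to F is 5 semitones, exactly the perfect fourth.

P4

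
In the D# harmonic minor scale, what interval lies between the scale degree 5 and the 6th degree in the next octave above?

m9

D# harmonic minor: D# E# F# G# A# B C##.
That puts A# below B.
From A# to B: 13 semitones over a ninth = minor.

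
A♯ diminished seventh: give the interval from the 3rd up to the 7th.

The chord tones of A♯ diminished seventh are A♯ C♯ E G.
That puts C♯ below G.
From C♯ to G: 6 semitones over a fifth = diminished.

diminished fifth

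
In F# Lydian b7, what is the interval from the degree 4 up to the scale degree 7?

diminished 4th

F# lydian dominant: F# G# A# B# C# D# E.
The degree 4 is B# and the degree 7 is E.
From B# to E: 4 semitones over a fourth = diminished.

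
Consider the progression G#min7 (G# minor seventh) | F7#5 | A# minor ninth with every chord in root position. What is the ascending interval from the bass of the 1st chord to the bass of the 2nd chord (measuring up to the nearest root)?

diminished seventh

The roots are G# and F.
G# up to F is 9 semitones, a whole step narrower than a major seventh, so the interval is diminished.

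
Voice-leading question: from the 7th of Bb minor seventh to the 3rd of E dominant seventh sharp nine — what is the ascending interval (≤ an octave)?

augmented seventh

The 7th of Bb minor seventh is Ab; the 3rd of E dominant seventh sharp nine is G#.
From Ab to G#: 12 semitones over a seventh = augmented.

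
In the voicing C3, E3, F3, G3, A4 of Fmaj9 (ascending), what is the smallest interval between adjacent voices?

Adjacent intervals: C3→E3 = major third; E3→F3 = minor second; F3→G3 = major second; G3→A4 = major ninth.
The smallest is E3 to F3, a minor second (1 semitone).

minor 2nd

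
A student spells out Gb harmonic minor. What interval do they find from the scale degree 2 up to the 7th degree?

Spelling Gb harmonic minor: Gb Ab Bbb Cb Db Ebb F.
The scale degree 2 is Ab and the scale degree 7 is F.
Ab up to F spans 6 letter names and 9 semitones — a major sixth.

major sixth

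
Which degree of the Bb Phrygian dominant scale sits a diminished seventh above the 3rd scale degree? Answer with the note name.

Cb

The scale is Bb Cb D Eb F Gb Ab.
The 3rd scale degree is D; a diminished seventh above that is Cb — scale degree 2.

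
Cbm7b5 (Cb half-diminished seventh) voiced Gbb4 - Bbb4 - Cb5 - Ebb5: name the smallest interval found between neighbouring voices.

Adjacent intervals: Gbb4→Bbb4 = major third; Bbb4→Cb5 = major second; Cb5→Ebb5 = minor third.
The smallest is Bbb4 to Cb5, a major second (2 semitones).

major second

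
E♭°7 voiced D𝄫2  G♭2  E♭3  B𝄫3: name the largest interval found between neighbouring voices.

Adjacent intervals: D𝄫2→G♭2 = augmented fourth; G♭2→E♭3 = major sixth; E♭3→B𝄫3 = diminished fifth.
The largest is G♭2 to E♭3, a major sixth (9 semitones).

major sixth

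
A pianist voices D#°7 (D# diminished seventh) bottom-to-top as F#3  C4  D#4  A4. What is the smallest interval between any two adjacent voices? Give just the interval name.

Adjacent intervals: F#3→C4 = diminished fifth; C4→D#4 = augmented second; D#4→A4 = diminished fifth.
The smallest is C4 to D#4, an augmented second (3 semitones).

augmented second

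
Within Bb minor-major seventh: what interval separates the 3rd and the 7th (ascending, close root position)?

BbmM7 is spelled Bb Db F A.
So we need the interval from Db up to A.
Db up to A is 8 semitones, a half step wider than a perfect fifth, so the interval is augmented.

augmented fifth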